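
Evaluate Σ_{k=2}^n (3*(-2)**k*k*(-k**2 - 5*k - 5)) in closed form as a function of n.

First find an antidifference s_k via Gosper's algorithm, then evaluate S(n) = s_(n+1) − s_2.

S(n) = -2*(-2)**n*n**3 - 12*(-2)**n*n**2 - 16*(-2)**n*n - 2*(-2)**n - 64

t_(k+1)/t_k = -2*(k + 1)*(5*k + (k + 1)**2 + 10)/(k*(k**2 + 5*k + 5)).
Factor: A=-2; B=1; C=k**3 + 5*k**2 + 5*k.
f must satisfy (-2)·f(k+1) − (1)·f(k) = k**3 + 5*k**2 + 5*k.
Degrees (0,0,3) ⇒ d ≤ 3.
Solving with deg f ≤ 3: f(k) = -(k**3 + 3*k**2 - k - 2)/3.
So s_k = (B(k−1)f/C)·t_k = (-(k**3 + 3*k**2 - k - 2)/(3*k*(k**2 + 5*k + 5)))·t_k = (-2)**k*(k**3 + 3*k**2 - k - 2).
Check: Δs_k = 3*(-2)**k*k*(-k**2 - 5*k - 5). ✓
s_(n+1) = (-2)**(n + 1)*(n**3 + 6*n**2 + 8*n + 1) and s_(2) = 64, so S(n) = -2*(-2)**n*n**3 - 12*(-2)**n*n**2 - 16*(-2)**n*n - 2*(-2)**n - 64.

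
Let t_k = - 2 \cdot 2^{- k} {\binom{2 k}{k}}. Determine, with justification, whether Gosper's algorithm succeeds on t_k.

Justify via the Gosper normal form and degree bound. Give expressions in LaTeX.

No. Not Gosper-summable.

r(k) = (2*k + 1)/(k + 1) after simplifying.
Normal form (A,B,C) = (2*k + 1, k + 1, 1).
Key eq: (2*k + 1)·f(k+1) = (k)·f(k) + (1).
From deg A=1, deg B=1, deg C=0: d=-1.
Bound -1 < 0, so the key equation has no polynomial solution.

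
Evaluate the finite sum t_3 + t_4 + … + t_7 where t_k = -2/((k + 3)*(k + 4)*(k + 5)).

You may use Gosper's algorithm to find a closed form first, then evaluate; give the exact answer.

Compute t_(k+1)/t_k: get (k + 3)/(k + 6).
Gosper form: A/B · C(k+1)/C(k) with A=k + 3, B=k + 6, C=1.
Set up (k + 3)·f(k+1) − (k + 5)·f(k) − (1) = 0.
Bound: deg f ≤ 2.
Solving with deg f ≤ 2: f(k) = k*(k + 7)/24.
Then R = B(k−1)f/C = k*(k + 5)*(k + 7)/24, so s_k = R(k)·t_k = k*(-k - 7)/(12*(k + 3)*(k + 4)).
s_(k+1) − s_k = -2/(k**3 + 12*k**2 + 47*k + 60) = t_k.
Evaluate s at k=8 and k=3: -5/66 and -5/84; difference -5/308.

Σ = -5/308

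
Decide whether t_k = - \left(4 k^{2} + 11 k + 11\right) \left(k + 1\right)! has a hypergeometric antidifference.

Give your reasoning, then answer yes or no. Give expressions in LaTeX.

Yes. s_k = - \left(4 k + 3\right) \left(k + 1\right)!.

Step 1: r(k) = (k + 2)*(11*k + 4*(k + 1)**2 + 22)/(4*k**2 + 11*k + 11).
Normal form (A,B,C) = (k + 2, 1, k**2 + 11*k/4 + 11/4).
f must satisfy (k + 2)·f(k+1) − (1)·f(k) = k**2 + 11*k/4 + 11/4.
From deg A=1, deg B=0, deg C=2: d=1.
Solving with deg f ≤ 1: f(k) = (4*k + 3)/4.
Certificate R = B(k−1)f/C = (4*k + 3)/(4*k**2 + 11*k + 11) gives s_k = -(4*k + 3)*factorial(k + 1).
Check: Δs_k = -(4*k**2 + 11*k + 11)*factorial(k + 1). ✓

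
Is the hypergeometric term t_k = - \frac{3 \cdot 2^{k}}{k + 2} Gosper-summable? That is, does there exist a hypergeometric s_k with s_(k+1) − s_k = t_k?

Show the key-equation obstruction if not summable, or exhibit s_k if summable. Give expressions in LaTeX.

No; the degree bound rules out any f.

Step 1: r(k) = 2*(k + 2)/(k + 3).
A = 2*k + 4, B = k + 3, C = 1.
f must satisfy (2*k + 4)·f(k+1) − (k + 2)·f(k) = 1.
deg f ≤ -1 (via 1,1,0).
d = -1 < 0 ⇒ no nonzero polynomial f; not summable.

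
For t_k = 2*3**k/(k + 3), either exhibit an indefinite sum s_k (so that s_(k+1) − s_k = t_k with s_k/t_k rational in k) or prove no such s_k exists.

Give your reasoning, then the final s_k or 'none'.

no hypergeometric antidifference exists

t_(k+1)/t_k = 3*(k + 3)/(k + 4).
A = 3*k + 9, B = k + 4, C = 1.
Set up (3*k + 9)·f(k+1) − (k + 3)·f(k) − (1) = 0.
Bound: deg f ≤ -1.
deg f ≤ -1 is impossible — no certificate.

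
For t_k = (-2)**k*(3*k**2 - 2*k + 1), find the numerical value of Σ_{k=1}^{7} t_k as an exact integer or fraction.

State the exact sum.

Σ = -12544

r(k) = 2*(2*k - 3*(k + 1)**2 + 1)/(3*k**2 - 2*k + 1) after simplifying.
Take A(k)=-2, B(k)=1, C(k)=k**2 - 2*k/3 + 1/3.
Solve (-2)·f(k+1) − (1)·f(k) = k**2 - 2*k/3 + 1/3.
From deg A=0, deg B=0, deg C=2: d=2.
A polynomial solution: f(k) = -(k - 1)**2/3.
So s_k = (B(k−1)f/C)·t_k = (-(k - 1)**2/(3*k**2 - 2*k + 1))·t_k = (-2)**k*(-k**2 + 2*k - 1).
Δs = (-2)**k*(3*k**2 - 2*k + 1), as required.
Evaluate s at k=8 and k=1: -12544 and 0; difference -12544.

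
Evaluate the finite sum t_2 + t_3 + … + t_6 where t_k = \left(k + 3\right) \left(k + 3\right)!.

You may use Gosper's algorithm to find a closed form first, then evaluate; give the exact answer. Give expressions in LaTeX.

Σ = 3628680

Ratio r(k) = (k + 4)**2/(k + 3).
Factor: A=k + 4; B=1; C=k + 3.
Need (k + 4)·f(k+1) − (1)·f(k) = k + 3.
Degrees (1,0,1) ⇒ d ≤ 0.
A polynomial solution: f(k) = 1.
Get s_k = R·t_k = factorial(k + 3) with R(k) = B(k−1)f(k)/C(k) = 1/(k + 3).
Check: Δs_k = (k + 3)*factorial(k + 3). ✓
Evaluate s at k=7 and k=2: 3628800 and 120; difference 3628680.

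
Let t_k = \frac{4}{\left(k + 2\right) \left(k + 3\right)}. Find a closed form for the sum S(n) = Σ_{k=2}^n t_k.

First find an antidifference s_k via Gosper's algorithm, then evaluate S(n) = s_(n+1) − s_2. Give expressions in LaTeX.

Compute t_(k+1)/t_k: get (k + 2)/(k + 4).
Gosper form: A/B · C(k+1)/C(k) with A=k + 2, B=k + 4, C=1.
Set up (k + 2)·f(k+1) − (k + 3)·f(k) − (1) = 0.
deg f ≤ 1 (via 1,1,0).
Match coefficients ⇒ f(k) = k/2.
So s_k = (B(k−1)f/C)·t_k = (k*(k + 3)/2)·t_k = 2*k/(k + 2).
Δs = 4/(k**2 + 5*k + 6), as required.
Telescope: S(n) = s_(n+1) − s_(2) = 2*(n + 1)/(n + 3) − (1) = (n - 1)/(n + 3).

S(n) = \frac{n - 1}{n + 3}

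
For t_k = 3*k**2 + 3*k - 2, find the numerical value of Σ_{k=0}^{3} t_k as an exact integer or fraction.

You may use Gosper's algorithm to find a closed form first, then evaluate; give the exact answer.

r(k) = (3*k**2 + 9*k + 4)/(3*k**2 + 3*k - 2) after simplifying.
So A=1 and B=1, with C=k**2 + k - 2/3.
Solve (1)·f(k+1) − (1)·f(k) = k**2 + k - 2/3.
Degrees (0,0,2) ⇒ d ≤ 3.
Solving with deg f ≤ 3: f(k) = k*(k**2 - 3)/3.
Get s_k = R·t_k = k*(k**2 - 3) with R(k) = B(k−1)f(k)/C(k) = k*(k**2 - 3)/(3*k**2 + 3*k - 2).
Δs = 3*k**2 + 3*k - 2, as required.
Sum = s_(4) − s_(0); s_(4) = 52, s_(0) = 0 ⇒ 52.

Σ = 52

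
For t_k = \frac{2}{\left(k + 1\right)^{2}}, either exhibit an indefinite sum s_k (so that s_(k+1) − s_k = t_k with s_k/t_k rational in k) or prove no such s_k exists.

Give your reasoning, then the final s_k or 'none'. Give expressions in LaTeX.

none (Gosper's algorithm certifies no s_k)

Compute t_(k+1)/t_k: get (k + 1)**2/(k + 2)**2.
Normal form (A,B,C) = (k**2 + 2*k + 1, k**2 + 4*k + 4, 1).
Need (k**2 + 2*k + 1)·f(k+1) − (k**2 + 2*k + 1)·f(k) = 1.
d = 0 from the (2,2,0) case.
Put f(k) = c0: A·f(k+1) − B(k−1)·f(k) − C = -1; need -1 = 0 — inconsistent ⇒ no f, not summable.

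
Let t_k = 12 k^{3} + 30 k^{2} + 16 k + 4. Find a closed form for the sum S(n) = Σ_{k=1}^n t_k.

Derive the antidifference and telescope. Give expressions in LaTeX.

t_(k+1)/t_k = (6*k**3 + 33*k**2 + 56*k + 31)/(6*k**3 + 15*k**2 + 8*k + 2).
Factor: A=1; B=1; C=k**3 + 5*k**2/2 + 4*k/3 + 1/3.
Solve (1)·f(k+1) − (1)·f(k) = k**3 + 5*k**2/2 + 4*k/3 + 1/3.
deg f ≤ 4 (via 0,0,3).
A polynomial solution: f(k) = k*(3*k**3 + 4*k**2 - 4*k + 1)/12.
R(k) = B(k−1)·f(k)/C(k) = k*(3*k**3 + 4*k**2 - 4*k + 1)/(2*(6*k**3 + 15*k**2 + 8*k + 2)); s_k = R·t_k = k*(3*k**3 + 4*k**2 - 4*k + 1).
s_(k+1) − s_k = 12*k**3 + 30*k**2 + 16*k + 4 = t_k.
Evaluate: s_(n+1) = 3*n**4 + 16*n**3 + 26*n**2 + 17*n + 4; subtract s_(1) = 4 ⇒ S(n) = n*(3*n**3 + 16*n**2 + 26*n + 17).

S(n) = n \left(3 n^{3} + 16 n^{2} + 26 n + 17\right)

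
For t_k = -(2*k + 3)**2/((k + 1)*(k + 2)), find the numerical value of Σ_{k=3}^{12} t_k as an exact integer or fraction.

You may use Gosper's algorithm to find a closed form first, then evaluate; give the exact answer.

Σ = -1125/28

r(k) = (k + 1)*(2*k + 5)**2/((k + 3)*(2*k + 3)**2) after simplifying.
Gosper form: A/B · C(k+1)/C(k) with A=k + 1, B=k + 3, C=k**2 + 3*k + 9/4.
Set up (k + 1)·f(k+1) − (k + 2)·f(k) − (k**2 + 3*k + 9/4) = 0.
From deg A=1, deg B=1, deg C=2: d=2.
Match coefficients ⇒ f(k) = k*(4*k + 5)/4.
Then R = B(k−1)f/C = k*(k + 2)*(4*k + 5)/(2*k + 3)**2, so s_k = R(k)·t_k = k*(-4*k - 5)/(k + 1).
Check: Δs_k = (-4*k**2 - 12*k - 9)/(k**2 + 3*k + 2). ✓
Σ_(k=3)^(12) t_k = s_(13) − s_(3) = -741/14 − (-51/4) = -1125/28.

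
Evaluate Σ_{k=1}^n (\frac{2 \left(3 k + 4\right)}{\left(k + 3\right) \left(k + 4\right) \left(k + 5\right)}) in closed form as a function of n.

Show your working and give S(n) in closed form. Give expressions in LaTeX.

r(k) = (k + 3)*(3*k + 7)/((k + 6)*(3*k + 4)) after simplifying.
Take A(k)=k + 3, B(k)=k + 6, C(k)=k + 4/3.
Need (k + 3)·f(k+1) − (k + 5)·f(k) = k + 4/3.
Degrees (1,1,1) ⇒ d ≤ 2.
A polynomial solution: f(k) = k*(13*k + 19)/72.
Get s_k = R·t_k = k*(13*k + 19)/(12*(k + 3)*(k + 4)) with R(k) = B(k−1)f(k)/C(k) = k*(k + 5)*(13*k + 19)/(24*(3*k + 4)).
Δs = 2*(3*k + 4)/(k**3 + 12*k**2 + 47*k + 60), as required.
s_(n+1) = (13*n**2 + 45*n + 32)/(12*(n**2 + 9*n + 20)) and s_(1) = 2/15, so S(n) = n*(19*n + 51)/(20*(n**2 + 9*n + 20)).

S(n) = \frac{n \left(19 n + 51\right)}{20 \left(n^{2} + 9 n + 20\right)}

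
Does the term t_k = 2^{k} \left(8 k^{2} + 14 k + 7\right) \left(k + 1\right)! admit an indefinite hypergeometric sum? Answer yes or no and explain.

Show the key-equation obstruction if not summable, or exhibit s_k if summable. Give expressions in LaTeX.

Yes. s_k = 2^{k} \left(4 k - 3\right) \left(k + 1\right)!.

t_(k+1)/t_k = 2*(8*k**3 + 46*k**2 + 89*k + 58)/(8*k**2 + 14*k + 7).
A = 2*k + 4, B = 1, C = k**2 + 7*k/4 + 7/8.
f must satisfy (2*k + 4)·f(k+1) − (1)·f(k) = k**2 + 7*k/4 + 7/8.
Bound: deg f ≤ 1.
Solving with deg f ≤ 1: f(k) = (4*k - 3)/8.
Certificate R = B(k−1)f/C = (4*k - 3)/(8*k**2 + 14*k + 7) gives s_k = 2**k*(4*k - 3)*factorial(k + 1).
Δs = 2**k*(8*k**2 + 14*k + 7)*factorial(k + 1), as required.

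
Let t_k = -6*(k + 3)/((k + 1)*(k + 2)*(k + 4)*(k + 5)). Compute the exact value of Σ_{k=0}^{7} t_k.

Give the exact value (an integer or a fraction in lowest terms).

Σ = -13/18

t_(k+1)/t_k = (k + 1)*(k + 4)**2/((k + 3)**2*(k + 6)).
Factor: A=k + 1; B=k + 6; C=k**2 + 6*k + 9.
Solve (k + 1)·f(k+1) − (k + 5)·f(k) = k**2 + 6*k + 9.
Degrees (1,1,2) ⇒ d ≤ 4.
Solving with deg f ≤ 4: f(k) = k*(k + 2)*(k + 3)*(k + 5)/8.
Get s_k = R·t_k = 3*k*(-k - 5)/(4*(k**2 + 5*k + 4)) with R(k) = B(k−1)f(k)/C(k) = k*(k + 2)*(k + 5)**2/(8*(k + 3)).
Δs = 6*(-k - 3)/(k**4 + 12*k**3 + 49*k**2 + 78*k + 40), as required.
Telescoping: Σ = s_(8) − s_(0) = -13/18 − (0) = -13/18.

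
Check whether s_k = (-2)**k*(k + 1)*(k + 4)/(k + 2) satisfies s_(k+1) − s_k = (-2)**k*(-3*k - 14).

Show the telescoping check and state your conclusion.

Invalid: residual (-2)**k*(3*k**2 + 21*k + 32)/(k**2 + 5*k + 6) ≠ 0.

s_(k+1) = (-2)**(k + 1)*(k + 2)*(k + 5)/(k + 3)
s_(k+1) − s_k = (-2)**k*(-3*k**3 - 26*k**2 - 67*k - 52)/(k**2 + 5*k + 6)
(s_(k+1) − s_k) − t_k = (-2)**k*(3*k**2 + 21*k + 32)/(k**2 + 5*k + 6)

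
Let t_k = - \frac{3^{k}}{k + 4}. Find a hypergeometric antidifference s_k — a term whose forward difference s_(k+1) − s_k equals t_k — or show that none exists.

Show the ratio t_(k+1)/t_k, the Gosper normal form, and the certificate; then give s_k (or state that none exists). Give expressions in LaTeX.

no hypergeometric antidifference exists

Step 1: r(k) = 3*(k + 4)/(k + 5).
Normal form (A,B,C) = (3*k + 12, k + 5, 1).
Solve (3*k + 12)·f(k+1) − (k + 4)·f(k) = 1.
Degrees (1,1,0) ⇒ d ≤ -1.
d = -1 < 0 ⇒ no nonzero polynomial f; not summable.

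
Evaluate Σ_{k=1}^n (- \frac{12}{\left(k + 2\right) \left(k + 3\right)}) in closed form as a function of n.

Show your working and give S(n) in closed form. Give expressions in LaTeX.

S(n) = - \frac{4 n}{n + 3}

t_(k+1)/t_k = (k + 2)/(k + 4).
Normal form (A,B,C) = (k + 2, k + 4, 1).
Need (k + 2)·f(k+1) − (k + 3)·f(k) = 1.
d = 1 from the (1,1,0) case.
Match coefficients ⇒ f(k) = k/2.
Get s_k = R·t_k = -6*k/(k + 2) with R(k) = B(k−1)f(k)/C(k) = k*(k + 3)/2.
Verify: -12/(k**2 + 5*k + 6) matches t_k.
s_(n+1) = 6*(-n - 1)/(n + 3) and s_(1) = -2, so S(n) = -4*n/(n + 3).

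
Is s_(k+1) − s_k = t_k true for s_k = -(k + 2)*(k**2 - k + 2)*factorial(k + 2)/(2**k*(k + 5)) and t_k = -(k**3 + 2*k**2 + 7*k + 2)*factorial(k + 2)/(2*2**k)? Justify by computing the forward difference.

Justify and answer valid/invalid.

s_(k+1) = -(k + 3)*(k**2 + k + 2)*factorial(k + 3)/(2*2**k*(k + 6))
s_(k+1) − s_k = -(k**5 + 10*k**4 + 38*k**3 + 94*k**2 + 115*k + 42)*factorial(k + 2)/(2*2**k*(k + 5)*(k + 6))
(s_(k+1) − s_k) − t_k = 3*(k**4 + 7*k**3 + 15*k**2 + 39*k + 6)*factorial(k + 2)/(2*2**k*(k + 5)*(k + 6))

Invalid: residual 3*(k**4 + 7*k**3 + 15*k**2 + 39*k + 6)*factorial(k + 2)/(2*2**k*(k + 5)*(k + 6)) ≠ 0.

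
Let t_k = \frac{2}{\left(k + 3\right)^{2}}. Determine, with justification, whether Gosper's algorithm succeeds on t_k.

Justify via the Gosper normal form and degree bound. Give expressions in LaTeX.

The ratio is (k + 3)**2/(k + 4)**2.
Factor: A=k**2 + 6*k + 9; B=k**2 + 8*k + 16; C=1.
Key eq: (k**2 + 6*k + 9)·f(k+1) = (k**2 + 6*k + 9)·f(k) + (1).
Bound: deg f ≤ 0.
Put f(k) = c0: A·f(k+1) − B(k−1)·f(k) − C = -1; need -1 = 0 — inconsistent ⇒ no f, not summable.

No — key equation has no polynomial f.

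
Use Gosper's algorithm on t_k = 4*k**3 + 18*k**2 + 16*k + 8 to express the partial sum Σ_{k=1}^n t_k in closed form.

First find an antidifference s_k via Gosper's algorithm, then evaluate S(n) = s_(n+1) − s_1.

r(k) = (2*k**3 + 15*k**2 + 32*k + 23)/(2*k**3 + 9*k**2 + 8*k + 4) after simplifying.
Gosper form: A/B · C(k+1)/C(k) with A=1, B=1, C=k**3 + 9*k**2/2 + 4*k + 2.
Need (1)·f(k+1) − (1)·f(k) = k**3 + 9*k**2/2 + 4*k + 2.
From deg A=0, deg B=0, deg C=3: d=4.
A polynomial solution: f(k) = k*(k**3 + 4*k**2 + 3)/4.
Get s_k = R·t_k = k*(k**3 + 4*k**2 + 3) with R(k) = B(k−1)f(k)/C(k) = k*(k**3 + 4*k**2 + 3)/(2*(2*k**3 + 9*k**2 + 8*k + 4)).
Check: Δs_k = 4*k**3 + 18*k**2 + 16*k + 8. ✓
s_(n+1) = n**4 + 8*n**3 + 18*n**2 + 19*n + 8 and s_(1) = 8, so S(n) = n*(n**3 + 8*n**2 + 18*n + 19).

S(n) = n*(n**3 + 8*n**2 + 18*n + 19)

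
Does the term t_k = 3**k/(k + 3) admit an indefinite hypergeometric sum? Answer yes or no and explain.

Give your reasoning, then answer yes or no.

The ratio is 3*(k + 3)/(k + 4).
Normal form (A,B,C) = (3*k + 9, k + 4, 1).
Key eq: (3*k + 9)·f(k+1) = (k + 3)·f(k) + (1).
From deg A=1, deg B=1, deg C=0: d=-1.
Bound -1 < 0, so the key equation has no polynomial solution.

No — negative degree bound, so no certificate f.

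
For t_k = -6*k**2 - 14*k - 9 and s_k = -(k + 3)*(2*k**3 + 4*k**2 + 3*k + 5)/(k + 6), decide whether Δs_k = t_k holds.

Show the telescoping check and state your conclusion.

Invalid: residual 3*(4*k**3 + 46*k**2 + 90*k + 49)/(k**2 + 13*k + 42) ≠ 0.

s_(k+1) = (-2*k**4 - 18*k**3 - 57*k**2 - 82*k - 56)/(k + 7)
s_(k+1) − s_k = (-6*k**4 - 80*k**3 - 305*k**2 - 435*k - 231)/(k**2 + 13*k + 42)
(s_(k+1) − s_k) − t_k = 3*(4*k**3 + 46*k**2 + 90*k + 49)/(k**2 + 13*k + 42)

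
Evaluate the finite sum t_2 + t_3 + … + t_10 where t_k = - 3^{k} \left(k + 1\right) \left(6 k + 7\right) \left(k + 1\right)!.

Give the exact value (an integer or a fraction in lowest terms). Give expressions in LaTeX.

Compute t_(k+1)/t_k: get (k + 2)**2*(18*k + 39)/((k + 1)*(6*k + 7)).
So A=3*k + 6 and B=1, with C=k**2 + 13*k/6 + 7/6.
Set up (3*k + 6)·f(k+1) − (1)·f(k) − (k**2 + 13*k/6 + 7/6) = 0.
Degrees (1,0,2) ⇒ d ≤ 1.
A polynomial solution: f(k) = (2*k - 1)/6.
Then R = B(k−1)f/C = (2*k - 1)/((k + 1)*(6*k + 7)), so s_k = R(k)·t_k = -3**k*(2*k - 1)*factorial(k + 1).
Verify: -3**k*(k + 1)*(6*k + 7)*factorial(k + 1) matches t_k.
Σ_(k=2)^(10) t_k = s_(11) − s_(2) = -1781927625139200 − (-162) = -1781927625139038.

Σ = -1781927625139038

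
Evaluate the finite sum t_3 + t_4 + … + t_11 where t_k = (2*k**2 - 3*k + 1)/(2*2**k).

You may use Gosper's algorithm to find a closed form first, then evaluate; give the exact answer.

Σ = 781/256

Ratio r(k) = k*(2*k + 1)/(2*(2*k**2 - 3*k + 1)).
Gosper form: A/B · C(k+1)/C(k) with A=1/2, B=1, C=k**2 - 3*k/2 + 1/2.
Need (1/2)·f(k+1) − (1)·f(k) = k**2 - 3*k/2 + 1/2.
Degrees (0,0,2) ⇒ d ≤ 2.
Solve for f: f(k) = -2*k**2 - k - 4 (degree 2 ≤ 2).
Then R = B(k−1)f/C = -2*(2*k**2 + k + 4)/((k - 1)*(2*k - 1)), so s_k = R(k)·t_k = (-2*k**2 - k - 4)/2**k.
Check: Δs_k = (2*k**2 - 3*k + 1)/(2*2**k). ✓
Evaluate s at k=12 and k=3: -19/256 and -25/8; difference 781/256.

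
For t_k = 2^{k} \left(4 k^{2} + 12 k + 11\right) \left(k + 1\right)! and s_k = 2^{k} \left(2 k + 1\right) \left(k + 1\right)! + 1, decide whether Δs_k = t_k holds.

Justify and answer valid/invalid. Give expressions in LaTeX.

Valid: the claim telescopes to t_k.

s_(k+1) = 2**(k + 1)*(2*k + 3)*factorial(k + 2) + 1
s_(k+1) − s_k = 2**k*(4*k**2 + 12*k + 11)*factorial(k + 1)
(s_(k+1) − s_k) − t_k = 0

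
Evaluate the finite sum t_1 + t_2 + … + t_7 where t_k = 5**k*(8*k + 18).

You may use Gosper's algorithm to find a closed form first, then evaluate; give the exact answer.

Σ = 7031230

The ratio is 5*(4*k + 13)/(4*k + 9).
Gosper form: A/B · C(k+1)/C(k) with A=5, B=1, C=k + 9/4.
Set up (5)·f(k+1) − (1)·f(k) − (k + 9/4) = 0.
From deg A=0, deg B=0, deg C=1: d=1.
A polynomial solution: f(k) = (k + 1)/4.
R(k) = B(k−1)·f(k)/C(k) = (k + 1)/(4*k + 9); s_k = R·t_k = 2*5**k*(k + 1).
Check: Δs_k = 5**k*(8*k + 18). ✓
Σ_(k=1)^(7) t_k = s_(8) − s_(1) = 7031250 − (20) = 7031230.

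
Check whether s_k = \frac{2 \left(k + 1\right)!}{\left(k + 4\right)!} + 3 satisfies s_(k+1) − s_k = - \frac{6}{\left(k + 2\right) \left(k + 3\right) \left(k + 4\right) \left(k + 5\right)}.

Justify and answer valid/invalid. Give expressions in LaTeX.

s_(k+1) = 2*factorial(k + 2)/factorial(k + 5) + 3
s_(k+1) − s_k = -6/((k + 2)*(k + 3)*(k + 4)*(k + 5))
(s_(k+1) − s_k) − t_k = 0

valid (s_(k+1) − s_k reduces to t_k)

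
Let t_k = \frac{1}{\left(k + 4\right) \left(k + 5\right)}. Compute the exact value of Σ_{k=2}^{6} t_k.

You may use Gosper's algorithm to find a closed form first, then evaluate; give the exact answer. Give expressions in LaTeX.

Compute t_(k+1)/t_k: get (k + 4)/(k + 6).
Factor: A=k + 4; B=k + 6; C=1.
Need (k + 4)·f(k+1) − (k + 5)·f(k) = 1.
d = 1 from the (1,1,0) case.
Match coefficients ⇒ f(k) = k/4.
R(k) = B(k−1)·f(k)/C(k) = k*(k + 5)/4; s_k = R·t_k = k/(4*(k + 4)).
Δs = 1/(k**2 + 9*k + 20), as required.
Telescoping: Σ = s_(7) − s_(2) = 7/44 − (1/12) = 5/66.

Σ = 5/66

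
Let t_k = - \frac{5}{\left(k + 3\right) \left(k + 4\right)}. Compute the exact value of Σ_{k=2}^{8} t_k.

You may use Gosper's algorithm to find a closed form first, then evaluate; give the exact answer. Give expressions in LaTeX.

Σ = -7/12

Step 1: r(k) = (k + 3)/(k + 5).
Factor: A=k + 3; B=k + 5; C=1.
f must satisfy (k + 3)·f(k+1) − (k + 4)·f(k) = 1.
deg f ≤ 1 (via 1,1,0).
Solving with deg f ≤ 1: f(k) = k/3.
Certificate R = B(k−1)f/C = k*(k + 4)/3 gives s_k = -5*k/(3*k + 9).
s_(k+1) − s_k = -5/(k**2 + 7*k + 12) = t_k.
Evaluate s at k=9 and k=2: -5/4 and -2/3; difference -7/12.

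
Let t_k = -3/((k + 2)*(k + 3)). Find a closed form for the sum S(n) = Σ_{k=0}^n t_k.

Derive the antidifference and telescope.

r(k) = (k + 2)/(k + 4) after simplifying.
Normal form (A,B,C) = (k + 2, k + 4, 1).
Need (k + 2)·f(k+1) − (k + 3)·f(k) = 1.
d = 1 from the (1,1,0) case.
Solving with deg f ≤ 1: f(k) = k/2.
Then R = B(k−1)f/C = k*(k + 3)/2, so s_k = R(k)·t_k = -3*k/(2*k + 4).
s_(k+1) − s_k = -3/(k**2 + 5*k + 6) = t_k.
s_(n+1) = 3*(-n - 1)/(2*(n + 3)) and s_(0) = 0, so S(n) = 3*(-n - 1)/(2*(n + 3)).

S(n) = 3*(-n - 1)/(2*(n + 3))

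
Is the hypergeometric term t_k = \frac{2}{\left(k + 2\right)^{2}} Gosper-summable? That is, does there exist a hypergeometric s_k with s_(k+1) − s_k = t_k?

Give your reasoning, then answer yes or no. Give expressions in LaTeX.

No — t_k has no hypergeometric antidifference.

Compute t_(k+1)/t_k: get (k + 2)**2/(k + 3)**2.
So A=k**2 + 4*k + 4 and B=k**2 + 6*k + 9, with C=1.
Need (k**2 + 4*k + 4)·f(k+1) − (k**2 + 4*k + 4)·f(k) = 1.
Bound: deg f ≤ 0.
Write f(k) = c0. Then LHS − RHS = -1, requiring -1 = 0: contradictory. No certificate.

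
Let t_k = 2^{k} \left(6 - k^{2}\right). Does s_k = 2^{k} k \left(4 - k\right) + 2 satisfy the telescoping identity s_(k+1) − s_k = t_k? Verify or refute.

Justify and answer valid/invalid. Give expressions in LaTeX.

s_(k+1) = -2*2**k*(k - 3)*(k + 1) + 2
s_(k+1) − s_k = 2**k*(6 - k**2)
(s_(k+1) − s_k) − t_k = 0

valid; difference matches t_k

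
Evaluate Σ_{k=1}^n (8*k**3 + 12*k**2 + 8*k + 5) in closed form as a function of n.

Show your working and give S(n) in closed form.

t_(k+1)/t_k = (8*k**3 + 36*k**2 + 56*k + 33)/(8*k**3 + 12*k**2 + 8*k + 5).
Factor: A=1; B=1; C=k**3 + 3*k**2/2 + k + 5/8.
Key eq: (1)·f(k+1) = (1)·f(k) + (k**3 + 3*k**2/2 + k + 5/8).
From deg A=0, deg B=0, deg C=3: d=4.
Coefficient equations give f(k) = k*(2*k**3 + 3)/8.
Get s_k = R·t_k = k*(2*k**3 + 3) with R(k) = B(k−1)f(k)/C(k) = k*(2*k**3 + 3)/(8*k**3 + 12*k**2 + 8*k + 5).
s_(k+1) − s_k = 8*k**3 + 12*k**2 + 8*k + 5 = t_k.
Σ_(k=1)^n t_k = s_(n+1) − s_(1) = (2*n**4 + 8*n**3 + 12*n**2 + 11*n + 5) − (5), i.e. n*(2*n**3 + 8*n**2 + 12*n + 11).

S(n) = n*(2*n**3 + 8*n**2 + 12*n + 11)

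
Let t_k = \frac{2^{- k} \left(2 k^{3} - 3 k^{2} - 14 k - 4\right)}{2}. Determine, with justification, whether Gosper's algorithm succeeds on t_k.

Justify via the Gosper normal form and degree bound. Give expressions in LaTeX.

Yes. s_k = 2^{- k} \left(- 2 k^{3} - 3 k^{2} + 2 k + 1\right).

Compute t_(k+1)/t_k: get (2*k**3 + 3*k**2 - 14*k - 19)/(2*(2*k**3 - 3*k**2 - 14*k - 4)).
A = 1/2, B = 1, C = k**3 - 3*k**2/2 - 7*k - 2.
f must satisfy (1/2)·f(k+1) − (1)·f(k) = k**3 - 3*k**2/2 - 7*k - 2.
deg f ≤ 3 (via 0,0,3).
Coefficient equations give f(k) = -2*k**3 - 3*k**2 + 2*k + 1.
Then R = B(k−1)f/C = -2*(2*k**3 + 3*k**2 - 2*k - 1)/(2*k**3 - 3*k**2 - 14*k - 4), so s_k = R(k)·t_k = (-2*k**3 - 3*k**2 + 2*k + 1)/2**k.
Verify: (2*k**3 - 3*k**2 - 14*k - 4)/(2*2**k) matches t_k.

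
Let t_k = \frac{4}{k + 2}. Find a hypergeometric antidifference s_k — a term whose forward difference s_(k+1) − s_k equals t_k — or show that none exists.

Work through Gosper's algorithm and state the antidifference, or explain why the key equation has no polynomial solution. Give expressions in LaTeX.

Step 1: r(k) = (k + 2)/(k + 3).
Factor: A=k + 2; B=k + 3; C=1.
Solve (k + 2)·f(k+1) − (k + 2)·f(k) = 1.
Bound: deg f ≤ 0.
f = c0 ⇒ A·f(k+1) − B(k−1)·f(k) − C = -1. The system {-1 = 0} is inconsistent; no antidifference.

none — t_k is not Gosper-summable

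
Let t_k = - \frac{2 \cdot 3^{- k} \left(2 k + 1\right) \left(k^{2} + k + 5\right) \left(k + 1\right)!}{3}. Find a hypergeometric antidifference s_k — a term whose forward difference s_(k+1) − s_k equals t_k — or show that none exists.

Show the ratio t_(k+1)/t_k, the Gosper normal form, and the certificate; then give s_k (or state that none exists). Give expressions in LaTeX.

r(k) = (k + 2)*(2*k + 3)*(k + (k + 1)**2 + 6)/(3*(2*k + 1)*(k**2 + k + 5)) after simplifying.
Gosper form: A/B · C(k+1)/C(k) with A=k/3 + 2/3, B=1, C=k**3 + 3*k**2/2 + 11*k/2 + 5/2.
Set up (k/3 + 2/3)·f(k+1) − (1)·f(k) − (k**3 + 3*k**2/2 + 11*k/2 + 5/2) = 0.
From deg A=1, deg B=0, deg C=3: d=2.
Solving with deg f ≤ 2: f(k) = 3*(2*k**2 + k + 1)/2.
Then R = B(k−1)f/C = 3*(2*k**2 + k + 1)/((2*k + 1)*(k**2 + k + 5)), so s_k = R(k)·t_k = -2*(2*k**2 + k + 1)*factorial(k + 1)/3**k.
Verify: -2*(2*k + 1)*(k**2 + k + 5)*factorial(k + 1)/(3*3**k) matches t_k.

s_k = - 2 \cdot 3^{- k} \left(2 k^{2} + k + 1\right) \left(k + 1\right)!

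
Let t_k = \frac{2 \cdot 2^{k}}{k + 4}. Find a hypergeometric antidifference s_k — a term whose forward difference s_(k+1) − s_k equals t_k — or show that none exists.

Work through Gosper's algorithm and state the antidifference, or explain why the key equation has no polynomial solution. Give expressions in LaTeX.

The ratio is 2*(k + 4)/(k + 5).
Factor: A=2*k + 8; B=k + 5; C=1.
f must satisfy (2*k + 8)·f(k+1) − (k + 4)·f(k) = 1.
d = -1 from the (1,1,0) case.
Negative degree bound (-1): no f exists, t_k not Gosper-summable.

not Gosper-summable; s_k does not exist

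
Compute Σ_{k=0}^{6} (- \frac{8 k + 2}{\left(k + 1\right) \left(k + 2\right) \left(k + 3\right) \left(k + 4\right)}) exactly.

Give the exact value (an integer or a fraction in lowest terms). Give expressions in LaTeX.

Σ = -7/24

Ratio r(k) = (k + 1)*(4*k + 5)/((k + 5)*(4*k + 1)).
A = k + 1, B = k + 5, C = k + 1/4.
f must satisfy (k + 1)·f(k+1) − (k + 4)·f(k) = k + 1/4.
d = 3 from the (1,1,1) case.
Solve for f: f(k) = k*(k**2 + 6*k - 1)/24 (degree 3 ≤ 3).
Get s_k = R·t_k = -k*(k**2 + 6*k - 1)/(3*(k + 1)*(k + 2)*(k + 3)) with R(k) = B(k−1)f(k)/C(k) = k*(k + 4)*(k**2 + 6*k - 1)/(6*(4*k + 1)).
Δs = 2*(-4*k - 1)/(k**4 + 10*k**3 + 35*k**2 + 50*k + 24), as required.
Telescoping: Σ = s_(7) − s_(0) = -7/24 − (0) = -7/24.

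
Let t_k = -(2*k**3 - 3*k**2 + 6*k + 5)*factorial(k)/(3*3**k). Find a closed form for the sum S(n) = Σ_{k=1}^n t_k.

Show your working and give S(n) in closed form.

The ratio is (2*k**4 + 5*k**3 + 9*k**2 + 16*k + 10)/(3*(2*k**3 - 3*k**2 + 6*k + 5)).
Normal form (A,B,C) = (k/3 + 1/3, 1, k**3 - 3*k**2/2 + 3*k + 5/2).
Set up (k/3 + 1/3)·f(k+1) − (1)·f(k) − (k**3 - 3*k**2/2 + 3*k + 5/2) = 0.
deg f ≤ 2 (via 1,0,3).
A polynomial solution: f(k) = 3*(2*k**2 - 3*k - 3)/2.
Then R = B(k−1)f/C = 3*(2*k**2 - 3*k - 3)/(2*k**3 - 3*k**2 + 6*k + 5), so s_k = R(k)·t_k = (-2*k**2 + 3*k + 3)*factorial(k)/3**k.
Δs = -(2*k**3 - 3*k**2 + 6*k + 5)*factorial(k)/(3*3**k), as required.
s_(n+1) = -3**(-n - 1)*(2*n**2 + n - 4)*factorial(n + 1) and s_(1) = 4/3, so S(n) = 3**(-n - 1)*(-4*3**n - 2*n**3*factorial(n) - 3*n**2*factorial(n) + 3*n*factorial(n) + 4*factorial(n)).

S(n) = 3**(-n - 1)*(-4*3**n - 2*n**3*factorial(n) - 3*n**2*factorial(n) + 3*n*factorial(n) + 4*factorial(n))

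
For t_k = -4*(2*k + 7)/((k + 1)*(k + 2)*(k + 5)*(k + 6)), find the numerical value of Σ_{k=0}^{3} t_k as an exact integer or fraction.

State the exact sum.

Step 1: r(k) = (k + 1)*(k + 5)*(2*k + 9)/((k + 3)*(k + 7)*(2*k + 7)).
Gosper form: A/B · C(k+1)/C(k) with A=k + 1, B=k + 7, C=k**3 + 21*k**2/2 + 73*k/2 + 42.
f must satisfy (k + 1)·f(k+1) − (k + 6)·f(k) = k**3 + 21*k**2/2 + 73*k/2 + 42.
From deg A=1, deg B=1, deg C=3: d=5.
Match coefficients ⇒ f(k) = k*(k + 2)*(k + 3)*(k + 4)*(k + 6)/10.
Then R = B(k−1)f/C = k*(k + 2)*(k + 6)**2/(5*(2*k + 7)), so s_k = R(k)·t_k = 4*k*(-k - 6)/(5*(k**2 + 6*k + 5)).
s_(k+1) − s_k = 4*(-2*k - 7)/(k**4 + 14*k**3 + 65*k**2 + 112*k + 60) = t_k.
Σ_(k=0)^(3) t_k = s_(4) − s_(0) = -32/45 − (0) = -32/45.

Σ = -32/45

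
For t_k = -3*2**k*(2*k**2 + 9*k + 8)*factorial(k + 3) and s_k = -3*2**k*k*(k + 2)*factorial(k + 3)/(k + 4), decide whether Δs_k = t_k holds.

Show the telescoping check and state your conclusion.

Invalid: residual 6*2**k*(2*k**3 + 17*k**2 + 43*k + 32)*factorial(k + 3)/((k + 4)*(k + 5)) ≠ 0.

s_(k+1) = -6*2**k*(k + 1)*(k + 3)*factorial(k + 4)/(k + 5)
s_(k+1) − s_k = -3*2**k*(2*k**4 + 23*k**3 + 95*k**2 + 166*k + 96)*factorial(k + 3)/((k + 4)*(k + 5))
(s_(k+1) − s_k) − t_k = 6*2**k*(2*k**3 + 17*k**2 + 43*k + 32)*factorial(k + 3)/((k + 4)*(k + 5))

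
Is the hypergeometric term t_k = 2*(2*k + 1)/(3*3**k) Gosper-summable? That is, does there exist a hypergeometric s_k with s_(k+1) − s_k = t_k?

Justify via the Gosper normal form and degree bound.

Yes. s_k = 2*(-k - 1)/3**k.

The ratio is (2*k + 3)/(3*(2*k + 1)).
Take A(k)=1/3, B(k)=1, C(k)=k + 1/2.
Solve (1/3)·f(k+1) − (1)·f(k) = k + 1/2.
Bound: deg f ≤ 1.
A polynomial solution: f(k) = -3*(k + 1)/2.
R(k) = B(k−1)·f(k)/C(k) = -3*(k + 1)/(2*k + 1); s_k = R·t_k = 2*(-k - 1)/3**k.
s_(k+1) − s_k = 2*(2*k + 1)/(3*3**k) = t_k.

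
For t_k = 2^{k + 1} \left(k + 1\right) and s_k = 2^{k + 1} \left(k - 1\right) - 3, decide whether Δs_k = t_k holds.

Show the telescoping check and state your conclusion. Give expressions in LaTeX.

Valid: the claim telescopes to t_k.

s_(k+1) = 2**(k + 2)*k - 3
s_(k+1) − s_k = 2**(k + 1)*(k + 1)
(s_(k+1) − s_k) − t_k = 0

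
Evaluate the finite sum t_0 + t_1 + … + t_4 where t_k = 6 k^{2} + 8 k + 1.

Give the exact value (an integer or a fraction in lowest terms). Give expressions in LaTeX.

Ratio r(k) = (6*k**2 + 20*k + 15)/(6*k**2 + 8*k + 1).
Gosper form: A/B · C(k+1)/C(k) with A=1, B=1, C=k**2 + 4*k/3 + 1/6.
f must satisfy (1)·f(k+1) − (1)·f(k) = k**2 + 4*k/3 + 1/6.
deg f ≤ 3 (via 0,0,2).
Coefficient equations give f(k) = k*(2*k**2 + k - 2)/6.
Then R = B(k−1)f/C = k*(2*k**2 + k - 2)/(6*k**2 + 8*k + 1), so s_k = R(k)·t_k = k*(2*k**2 + k - 2).
s_(k+1) − s_k = 6*k**2 + 8*k + 1 = t_k.
Σ_(k=0)^(4) t_k = s_(5) − s_(0) = 265 − (0) = 265.

Σ = 265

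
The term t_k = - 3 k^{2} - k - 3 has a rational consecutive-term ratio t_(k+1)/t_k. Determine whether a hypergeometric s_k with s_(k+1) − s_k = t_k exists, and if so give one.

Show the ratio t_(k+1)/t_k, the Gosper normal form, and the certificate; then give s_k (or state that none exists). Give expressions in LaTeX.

s_k = k \left(- k^{2} + k - 3\right)

Compute t_(k+1)/t_k: get (k + 3*(k + 1)**2 + 4)/(3*k**2 + k + 3).
Factor: A=1; B=1; C=k**2 + k/3 + 1.
Solve (1)·f(k+1) − (1)·f(k) = k**2 + k/3 + 1.
d = 3 from the (0,0,2) case.
Match coefficients ⇒ f(k) = k*(k**2 - k + 3)/3.
So s_k = (B(k−1)f/C)·t_k = (k*(k**2 - k + 3)/(3*k**2 + k + 3))·t_k = k*(-k**2 + k - 3).
Check: Δs_k = -3*k**2 - k - 3. ✓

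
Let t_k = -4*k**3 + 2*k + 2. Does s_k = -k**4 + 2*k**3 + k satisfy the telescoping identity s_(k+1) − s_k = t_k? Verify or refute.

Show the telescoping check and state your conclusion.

s_(k+1) = -k**4 - 2*k**3 + 3*k + 2
s_(k+1) − s_k = -4*k**3 + 2*k + 2
(s_(k+1) − s_k) − t_k = 0

Valid: the claim telescopes to t_k.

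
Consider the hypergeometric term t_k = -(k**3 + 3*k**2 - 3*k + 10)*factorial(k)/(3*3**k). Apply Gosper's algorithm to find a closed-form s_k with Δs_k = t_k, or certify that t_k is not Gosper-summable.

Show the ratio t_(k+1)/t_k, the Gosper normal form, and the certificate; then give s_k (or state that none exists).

r(k) = (k**4 + 7*k**3 + 12*k**2 + 17*k + 11)/(3*(k**3 + 3*k**2 - 3*k + 10)) after simplifying.
A = k/3 + 1/3, B = 1, C = k**3 + 3*k**2 - 3*k + 10.
Solve (k/3 + 1/3)·f(k+1) − (1)·f(k) = k**3 + 3*k**2 - 3*k + 10.
From deg A=1, deg B=0, deg C=3: d=2.
Solve for f: f(k) = 3*(k**2 + 3*k - 3) (degree 2 ≤ 2).
Certificate R = B(k−1)f/C = 3*(k**2 + 3*k - 3)/(k**3 + 3*k**2 - 3*k + 10) gives s_k = -(k**2 + 3*k - 3)*factorial(k)/3**k.
Verify: -(k**3 + 3*k**2 - 3*k + 10)*factorial(k)/(3*3**k) matches t_k.

s_k = -(k**2 + 3*k - 3)*factorial(k)/3**k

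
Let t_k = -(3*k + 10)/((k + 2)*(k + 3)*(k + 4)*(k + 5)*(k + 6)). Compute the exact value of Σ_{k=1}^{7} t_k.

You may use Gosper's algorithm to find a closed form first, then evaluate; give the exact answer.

Σ = -49/4680

Step 1: r(k) = (k + 2)*(3*k + 13)/((k + 7)*(3*k + 10)).
A = k + 2, B = k + 7, C = k + 10/3.
Need (k + 2)·f(k+1) − (k + 6)·f(k) = k + 10/3.
Degrees (1,1,1) ⇒ d ≤ 4.
Match coefficients ⇒ f(k) = k*(k + 3)*(k**2 + 11*k + 38)/120.
R(k) = B(k−1)·f(k)/C(k) = k*(k + 3)*(k + 6)*(k**2 + 11*k + 38)/(40*(3*k + 10)); s_k = R·t_k = k*(-k**2 - 11*k - 38)/(40*(k**3 + 11*k**2 + 38*k + 40)).
Verify: (-3*k - 10)/(k**5 + 20*k**4 + 155*k**3 + 580*k**2 + 1044*k + 720) matches t_k.
Σ_(k=1)^(7) t_k = s_(8) − s_(1) = -19/780 − (-1/72) = -49/4680.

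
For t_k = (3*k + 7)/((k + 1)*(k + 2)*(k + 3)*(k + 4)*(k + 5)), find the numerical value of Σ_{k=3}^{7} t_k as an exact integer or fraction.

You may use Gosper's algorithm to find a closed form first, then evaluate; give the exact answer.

Compute t_(k+1)/t_k: get (k + 1)*(3*k + 10)/((k + 6)*(3*k + 7)).
So A=k + 1 and B=k + 6, with C=k + 7/3.
Set up (k + 1)·f(k+1) − (k + 5)·f(k) − (k + 7/3) = 0.
d = 4 from the (1,1,1) case.
Solve for f: f(k) = k*(k + 2)*(k**2 + 8*k + 19)/36 (degree 4 ≤ 4).
Certificate R = B(k−1)f/C = k*(k + 2)*(k + 5)*(k**2 + 8*k + 19)/(12*(3*k + 7)) gives s_k = k*(k**2 + 8*k + 19)/(12*(k**3 + 8*k**2 + 19*k + 12)).
Verify: (3*k + 7)/(k**5 + 15*k**4 + 85*k**3 + 225*k**2 + 274*k + 120) matches t_k.
Sum = s_(8) − s_(3); s_(8) = 49/594, s_(3) = 13/168 ⇒ 85/16632.

Σ = 85/16632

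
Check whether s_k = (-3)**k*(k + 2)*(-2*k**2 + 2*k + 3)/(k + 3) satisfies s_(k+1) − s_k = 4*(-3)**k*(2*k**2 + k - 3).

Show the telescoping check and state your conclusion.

Invalid: residual (-3)**k*(-8*k**3 - 30*k**2 + 2*k + 39)/(k**2 + 7*k + 12) ≠ 0.

s_(k+1) = (-3)**(k + 1)*(-2*k**3 - 8*k**2 - 3*k + 9)/(k + 4)
s_(k+1) − s_k = (-3)**k*(8*k**4 + 52*k**3 + 82*k**2 - 34*k - 105)/(k**2 + 7*k + 12)
(s_(k+1) − s_k) − t_k = (-3)**k*(-8*k**3 - 30*k**2 + 2*k + 39)/(k**2 + 7*k + 12)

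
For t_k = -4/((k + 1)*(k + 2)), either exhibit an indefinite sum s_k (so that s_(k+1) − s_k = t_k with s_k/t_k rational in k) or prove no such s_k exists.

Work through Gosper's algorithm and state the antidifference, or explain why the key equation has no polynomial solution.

t_(k+1)/t_k = (k + 1)/(k + 3).
Gosper form: A/B · C(k+1)/C(k) with A=k + 1, B=k + 3, C=1.
f must satisfy (k + 1)·f(k+1) − (k + 2)·f(k) = 1.
d = 1 from the (1,1,0) case.
Match coefficients ⇒ f(k) = k.
Get s_k = R·t_k = -4*k/(k + 1) with R(k) = B(k−1)f(k)/C(k) = k*(k + 2).
Δs = -4/(k**2 + 3*k + 2), as required.

s_k = -4*k/(k + 1)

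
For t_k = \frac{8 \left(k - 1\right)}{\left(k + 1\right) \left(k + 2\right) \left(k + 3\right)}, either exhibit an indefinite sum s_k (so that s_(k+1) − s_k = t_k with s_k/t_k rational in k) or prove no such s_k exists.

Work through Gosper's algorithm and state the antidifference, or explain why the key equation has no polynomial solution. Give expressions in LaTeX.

s_k = - \frac{8 k}{\left(k + 1\right) \left(k + 2\right)}

r(k) = k*(k + 1)/((k - 1)*(k + 4)) after simplifying.
Factor: A=k + 1; B=k + 4; C=k - 1.
Set up (k + 1)·f(k+1) − (k + 3)·f(k) − (k - 1) = 0.
Degrees (1,1,1) ⇒ d ≤ 2.
Match coefficients ⇒ f(k) = -k.
R(k) = B(k−1)·f(k)/C(k) = -k*(k + 3)/(k - 1); s_k = R·t_k = -8*k/((k + 1)*(k + 2)).
s_(k+1) − s_k = 8*(k - 1)/(k**3 + 6*k**2 + 11*k + 6) = t_k.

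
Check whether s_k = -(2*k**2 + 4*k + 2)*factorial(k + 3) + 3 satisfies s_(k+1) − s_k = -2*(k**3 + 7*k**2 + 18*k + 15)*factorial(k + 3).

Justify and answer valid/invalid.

s_(k+1) = -(4*k + 2*(k + 1)**2 + 6)*factorial(k + 4) + 3
s_(k+1) − s_k = -2*(k**3 + 7*k**2 + 18*k + 15)*factorial(k + 3)
(s_(k+1) − s_k) − t_k = 0

valid (s_(k+1) − s_k reduces to t_k)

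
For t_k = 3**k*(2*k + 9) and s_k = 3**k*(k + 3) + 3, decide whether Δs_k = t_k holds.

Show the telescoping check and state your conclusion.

s_(k+1) = 3*3**k*(k + 4) + 3
s_(k+1) − s_k = 3**k*(2*k + 9)
(s_(k+1) − s_k) − t_k = 0

valid (s_(k+1) − s_k reduces to t_k)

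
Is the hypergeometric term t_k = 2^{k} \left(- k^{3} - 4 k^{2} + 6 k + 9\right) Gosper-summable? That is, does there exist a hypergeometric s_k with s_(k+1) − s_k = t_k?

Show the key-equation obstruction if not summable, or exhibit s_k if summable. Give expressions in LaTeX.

Step 1: r(k) = 2*(k**3 + 7*k**2 + 5*k - 10)/(k**3 + 4*k**2 - 6*k - 9).
Factor: A=2; B=1; C=k**3 + 4*k**2 - 6*k - 9.
f must satisfy (2)·f(k+1) − (1)·f(k) = k**3 + 4*k**2 - 6*k - 9.
From deg A=0, deg B=0, deg C=3: d=3.
Solve for f: f(k) = k**3 - 2*k**2 - 4*k + 1 (degree 3 ≤ 3).
R(k) = B(k−1)·f(k)/C(k) = (k**3 - 2*k**2 - 4*k + 1)/((k + 1)*(k**2 + 3*k - 9)); s_k = R·t_k = 2**k*(-k**3 + 2*k**2 + 4*k - 1).
s_(k+1) − s_k = 2**k*(-k**3 - 4*k**2 + 6*k + 9) = t_k.

Yes. s_k = 2^{k} \left(- k^{3} + 2 k^{2} + 4 k - 1\right).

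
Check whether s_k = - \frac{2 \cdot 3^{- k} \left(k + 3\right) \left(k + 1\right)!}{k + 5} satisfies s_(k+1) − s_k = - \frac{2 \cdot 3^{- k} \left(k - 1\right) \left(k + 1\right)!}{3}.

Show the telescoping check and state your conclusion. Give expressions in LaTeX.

Invalid: residual \frac{4 \cdot 3^{- k} \left(k^{2} + 4 k - 8\right) \left(k + 1\right)!}{3 \left(k + 5\right) \left(k + 6\right)} ≠ 0.

s_(k+1) = -2*(k + 4)*factorial(k + 2)/(3*3**k*(k + 6))
s_(k+1) − s_k = -2*(k**3 + 8*k**2 + 11*k - 14)*factorial(k + 1)/(3*3**k*(k + 5)*(k + 6))
(s_(k+1) − s_k) − t_k = 4*(k**2 + 4*k - 8)*factorial(k + 1)/(3*3**k*(k + 5)*(k + 6))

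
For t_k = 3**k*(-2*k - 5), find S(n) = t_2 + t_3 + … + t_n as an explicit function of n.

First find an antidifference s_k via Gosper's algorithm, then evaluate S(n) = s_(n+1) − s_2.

S(n) = -3*3**n*n - 6*3**n + 27

Ratio r(k) = 3*(2*k + 7)/(2*k + 5).
Gosper form: A/B · C(k+1)/C(k) with A=3, B=1, C=k + 5/2.
Key eq: (3)·f(k+1) = (1)·f(k) + (k + 5/2).
d = 1 from the (0,0,1) case.
Solving with deg f ≤ 1: f(k) = (k + 1)/2.
Get s_k = R·t_k = 3**k*(-k - 1) with R(k) = B(k−1)f(k)/C(k) = (k + 1)/(2*k + 5).
Check: Δs_k = 3**k*(-2*k - 5). ✓
Telescope: S(n) = s_(n+1) − s_(2) = 3**(n + 1)*(-n - 2) − (-27) = -3*3**n*n - 6*3**n + 27.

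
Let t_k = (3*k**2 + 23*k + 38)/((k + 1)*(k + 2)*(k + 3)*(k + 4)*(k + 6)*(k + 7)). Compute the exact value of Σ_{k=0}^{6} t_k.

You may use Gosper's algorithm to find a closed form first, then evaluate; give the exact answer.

Step 1: r(k) = (k + 1)*(k + 6)*(23*k + 3*(k + 1)**2 + 61)/((k + 5)*(k + 8)*(3*k**2 + 23*k + 38)).
Normal form (A,B,C) = (k + 1, k + 8, k**3 + 38*k**2/3 + 51*k + 190/3).
Solve (k + 1)·f(k+1) − (k + 7)·f(k) = k**3 + 38*k**2/3 + 51*k + 190/3.
Degrees (1,1,3) ⇒ d ≤ 6.
Solve for f: f(k) = k*(k + 2)*(k + 4)*(k + 5)*(k**2 + 10*k + 27)/54 (degree 6 ≤ 6).
Then R = B(k−1)f/C = k*(k + 2)*(k + 4)*(k + 7)*(k**2 + 10*k + 27)/(18*(3*k**2 + 23*k + 38)), so s_k = R(k)·t_k = k*(k**2 + 10*k + 27)/(18*(k**3 + 10*k**2 + 27*k + 18)).
Verify: (3*k**2 + 23*k + 38)/(k**6 + 23*k**5 + 207*k**4 + 925*k**3 + 2144*k**2 + 2412*k + 1008) matches t_k.
Evaluate s at k=7 and k=0: 511/9360 and 0; difference 511/9360.

Σ = 511/9360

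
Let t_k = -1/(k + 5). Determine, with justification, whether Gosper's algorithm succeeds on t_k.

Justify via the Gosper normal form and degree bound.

No — key equation has no polynomial f.

t_(k+1)/t_k = (k + 5)/(k + 6).
Gosper form: A/B · C(k+1)/C(k) with A=k + 5, B=k + 6, C=1.
f must satisfy (k + 5)·f(k+1) − (k + 5)·f(k) = 1.
Bound: deg f ≤ 0.
Put f(k) = c0: A·f(k+1) − B(k−1)·f(k) − C = -1; need -1 = 0 — inconsistent ⇒ no f, not summable.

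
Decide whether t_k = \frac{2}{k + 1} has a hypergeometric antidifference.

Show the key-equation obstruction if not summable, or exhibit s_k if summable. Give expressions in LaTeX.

No — key equation has no polynomial f.

r(k) = (k + 1)/(k + 2) after simplifying.
Normal form (A,B,C) = (k + 1, k + 2, 1).
Need (k + 1)·f(k+1) − (k + 1)·f(k) = 1.
deg f ≤ 0 (via 1,1,0).
f = c0 ⇒ A·f(k+1) − B(k−1)·f(k) − C = -1. The system {-1 = 0} is inconsistent; no antidifference.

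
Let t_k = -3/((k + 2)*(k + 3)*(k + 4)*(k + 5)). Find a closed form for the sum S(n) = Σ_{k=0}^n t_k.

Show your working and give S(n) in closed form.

S(n) = (-n**3 - 12*n**2 - 47*n - 36)/(24*(n**3 + 12*n**2 + 47*n + 60))

The ratio is (k + 2)/(k + 6).
Gosper form: A/B · C(k+1)/C(k) with A=k + 2, B=k + 6, C=1.
Key eq: (k + 2)·f(k+1) = (k + 5)·f(k) + (1).
Bound: deg f ≤ 3.
Solving with deg f ≤ 3: f(k) = k*(k**2 + 9*k + 26)/72.
Then R = B(k−1)f/C = k*(k + 5)*(k**2 + 9*k + 26)/72, so s_k = R(k)·t_k = k*(-k**2 - 9*k - 26)/(24*(k + 2)*(k + 3)*(k + 4)).
Check: Δs_k = -3/(k**4 + 14*k**3 + 71*k**2 + 154*k + 120). ✓
Σ_(k=0)^n t_k = s_(n+1) − s_(0) = ((-n**3 - 12*n**2 - 47*n - 36)/(24*(n**3 + 12*n**2 + 47*n + 60))) − (0), i.e. (-n**3 - 12*n**2 - 47*n - 36)/(24*(n**3 + 12*n**2 + 47*n + 60)).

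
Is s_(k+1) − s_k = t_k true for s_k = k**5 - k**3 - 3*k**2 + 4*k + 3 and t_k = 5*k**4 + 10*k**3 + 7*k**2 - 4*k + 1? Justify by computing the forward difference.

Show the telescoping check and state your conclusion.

valid (s_(k+1) − s_k reduces to t_k)

s_(k+1) = k**5 + 5*k**4 + 9*k**3 + 4*k**2 + 4
s_(k+1) − s_k = 5*k**4 + 10*k**3 + 7*k**2 - 4*k + 1
(s_(k+1) − s_k) − t_k = 0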